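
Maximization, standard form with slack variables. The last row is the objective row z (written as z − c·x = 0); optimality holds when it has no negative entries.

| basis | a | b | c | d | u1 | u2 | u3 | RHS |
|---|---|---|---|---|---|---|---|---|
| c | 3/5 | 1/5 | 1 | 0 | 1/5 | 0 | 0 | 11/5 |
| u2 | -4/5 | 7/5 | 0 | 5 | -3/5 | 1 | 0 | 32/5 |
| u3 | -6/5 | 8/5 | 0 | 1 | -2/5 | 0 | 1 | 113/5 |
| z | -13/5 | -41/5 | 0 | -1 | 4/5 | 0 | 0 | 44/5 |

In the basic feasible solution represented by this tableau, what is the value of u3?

u3 is basic (row 3); its value is the RHS of that row, 113/5.

113/5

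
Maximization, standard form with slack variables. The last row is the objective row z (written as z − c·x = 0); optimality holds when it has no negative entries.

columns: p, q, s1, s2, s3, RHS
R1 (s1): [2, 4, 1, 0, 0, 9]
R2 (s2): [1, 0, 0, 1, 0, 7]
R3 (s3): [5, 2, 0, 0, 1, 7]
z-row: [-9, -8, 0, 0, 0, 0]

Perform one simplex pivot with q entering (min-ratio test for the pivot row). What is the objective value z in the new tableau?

18

Ratio test on column q — row 1: 9/4 = 9/4; row 2: entry 0 ≤ 0; row 3: 7/2 = 7/2. Minimum is 9/4 at row 1 (s1 leaves); pivot element 4.
Pivot on row 1; the z-row RHS becomes 0 − (-8)·(9/4) = 18.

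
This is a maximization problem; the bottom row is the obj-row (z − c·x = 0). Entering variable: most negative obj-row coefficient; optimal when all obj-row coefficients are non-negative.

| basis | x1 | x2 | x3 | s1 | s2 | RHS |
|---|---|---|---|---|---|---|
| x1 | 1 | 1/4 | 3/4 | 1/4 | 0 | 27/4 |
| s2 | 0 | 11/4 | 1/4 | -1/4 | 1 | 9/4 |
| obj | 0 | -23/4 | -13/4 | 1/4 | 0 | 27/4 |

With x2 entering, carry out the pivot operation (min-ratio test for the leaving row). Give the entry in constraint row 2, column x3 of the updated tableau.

Ratio test on column x2 — row 1: (27/4)/(1/4) = 27; row 2: (9/4)/(11/4) = 9/11. Minimum is 9/11 at row 2 (s2 leaves); pivot element 11/4.
Divide row 2 by 11/4; eliminate column x2 from the other rows.
In the new row 2, the x3 entry is the old entry divided by the pivot: (1/4)/(11/4) = 1/11.

1/11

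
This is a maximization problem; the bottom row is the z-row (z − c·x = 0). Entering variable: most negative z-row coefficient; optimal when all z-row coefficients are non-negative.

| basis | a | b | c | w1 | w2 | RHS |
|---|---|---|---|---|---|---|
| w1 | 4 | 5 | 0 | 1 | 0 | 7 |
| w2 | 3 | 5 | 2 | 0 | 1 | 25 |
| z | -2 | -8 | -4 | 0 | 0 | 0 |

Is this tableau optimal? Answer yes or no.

The z-row has a negative entry -8 in column b, so it is not optimal.

no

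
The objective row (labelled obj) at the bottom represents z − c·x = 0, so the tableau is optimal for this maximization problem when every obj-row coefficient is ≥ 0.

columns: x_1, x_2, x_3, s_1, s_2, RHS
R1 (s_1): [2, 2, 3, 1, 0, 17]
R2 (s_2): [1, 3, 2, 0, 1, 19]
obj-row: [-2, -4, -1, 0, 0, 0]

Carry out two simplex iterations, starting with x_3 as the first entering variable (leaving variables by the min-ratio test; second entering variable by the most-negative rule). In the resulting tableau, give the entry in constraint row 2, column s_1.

Ratio test on column x_3 — row 1: 17/3 = 17/3; row 2: 19/2 = 19/2. Minimum is 17/3 at row 1 (s_1 leaves); pivot element 3.
Divide row 1 by 3; eliminate column x_3 from the other rows.
Second iteration: most negative obj-row entry is -10/3 in column x_2, so x_2 enters.
Ratio test on column x_2 — row 1: (17/3)/(2/3) = 17/2; row 2: (23/3)/(5/3) = 23/5. Minimum is 23/5 at row 2 (s_2 leaves); pivot element 5/3.
Divide row 2 by 5/3; eliminate column x_2 from the other rows.
After both pivots, the entry at constraint row 2, column s_1 is -2/5.

-2/5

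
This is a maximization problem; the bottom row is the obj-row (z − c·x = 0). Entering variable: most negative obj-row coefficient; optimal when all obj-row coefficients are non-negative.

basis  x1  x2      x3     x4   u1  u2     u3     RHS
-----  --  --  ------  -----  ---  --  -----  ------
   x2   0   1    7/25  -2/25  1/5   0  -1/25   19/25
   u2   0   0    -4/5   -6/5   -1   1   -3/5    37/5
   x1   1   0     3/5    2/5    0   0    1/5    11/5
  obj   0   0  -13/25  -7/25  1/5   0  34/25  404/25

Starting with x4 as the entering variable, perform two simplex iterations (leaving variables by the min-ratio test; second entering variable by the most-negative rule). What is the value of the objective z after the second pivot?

18

Ratio test on column x4 — row 1: entry -2/25 ≤ 0; row 2: entry -6/5 ≤ 0; row 3: (11/5)/(2/5) = 11/2. Minimum is 11/2 at row 3 (x1 leaves); pivot element 2/5.
Pivot on row 3; the obj-row RHS becomes 404/25 − (-7/25)·(11/2) = 177/10.
Next entering variable (most negative obj-row entry -1/10): x3.
Ratio test on column x3 — row 1: (6/5)/(2/5) = 3; row 2: 14/1 = 14; row 3: (11/2)/(3/2) = 11/3. Minimum is 3 at row 1 (x2 leaves); pivot element 2/5.
After the second pivot the obj-row RHS is 177/10 − (-1/10)·3 = 18.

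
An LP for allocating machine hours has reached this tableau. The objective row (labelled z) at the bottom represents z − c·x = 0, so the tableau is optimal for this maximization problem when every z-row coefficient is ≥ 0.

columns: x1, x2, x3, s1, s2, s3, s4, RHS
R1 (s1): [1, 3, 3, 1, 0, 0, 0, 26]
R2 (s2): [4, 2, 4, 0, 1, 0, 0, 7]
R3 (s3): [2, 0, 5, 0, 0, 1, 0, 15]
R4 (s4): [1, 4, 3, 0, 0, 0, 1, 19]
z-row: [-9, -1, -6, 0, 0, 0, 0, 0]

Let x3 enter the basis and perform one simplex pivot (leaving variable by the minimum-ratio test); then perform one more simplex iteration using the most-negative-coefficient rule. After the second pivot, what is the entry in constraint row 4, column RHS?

Ratio test on column x3 — row 1: 26/3 = 26/3; row 2: 7/4 = 7/4; row 3: 15/5 = 3; row 4: 19/3 = 19/3. Minimum is 7/4 at row 2 (s2 leaves); pivot element 4.
Divide row 2 by 4; eliminate column x3 from the other rows.
Second iteration: most negative z-row entry is -3 in column x1, so x1 enters.
Ratio test on column x1 — row 1: entry -2 ≤ 0; row 2: (7/4)/1 = 7/4; row 3: entry -3 ≤ 0; row 4: entry -2 ≤ 0. Minimum is 7/4 at row 2 (x3 leaves); pivot element 1.
Divide row 2 by 1; eliminate column x1 from the other rows.
After both pivots, the entry at constraint row 4, column RHS is 69/4.

69/4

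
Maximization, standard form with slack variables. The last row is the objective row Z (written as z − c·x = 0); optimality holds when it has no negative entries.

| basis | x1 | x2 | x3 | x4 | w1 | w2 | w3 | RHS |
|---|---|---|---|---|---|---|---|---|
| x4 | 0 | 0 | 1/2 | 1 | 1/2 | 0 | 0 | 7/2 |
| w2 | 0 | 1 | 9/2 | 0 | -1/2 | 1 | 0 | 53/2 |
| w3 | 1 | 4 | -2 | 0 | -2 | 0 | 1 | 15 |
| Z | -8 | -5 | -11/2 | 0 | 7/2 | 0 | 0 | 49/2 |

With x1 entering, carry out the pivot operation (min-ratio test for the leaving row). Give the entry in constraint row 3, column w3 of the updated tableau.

Ratio test on column x1 — row 1: entry 0 ≤ 0; row 2: entry 0 ≤ 0; row 3: 15/1 = 15. Minimum is 15 at row 3 (w3 leaves); pivot element 1.
Divide row 3 by 1; eliminate column x1 from the other rows.
In the new row 3, the w3 entry is the old entry divided by the pivot: 1/1 = 1.

1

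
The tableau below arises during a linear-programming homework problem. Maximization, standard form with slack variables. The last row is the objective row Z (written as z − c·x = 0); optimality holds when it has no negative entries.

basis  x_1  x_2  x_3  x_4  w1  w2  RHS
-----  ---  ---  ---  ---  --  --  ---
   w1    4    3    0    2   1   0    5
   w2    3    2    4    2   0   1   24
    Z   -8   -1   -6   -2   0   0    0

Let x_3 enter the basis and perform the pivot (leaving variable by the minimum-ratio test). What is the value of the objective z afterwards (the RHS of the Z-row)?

Ratio test on column x_3 — row 1: entry 0 ≤ 0; row 2: 24/4 = 6. Minimum is 6 at row 2 (w2 leaves); pivot element 4.
Pivot on row 2; the Z-row RHS becomes 0 − (-6)·6 = 36.

36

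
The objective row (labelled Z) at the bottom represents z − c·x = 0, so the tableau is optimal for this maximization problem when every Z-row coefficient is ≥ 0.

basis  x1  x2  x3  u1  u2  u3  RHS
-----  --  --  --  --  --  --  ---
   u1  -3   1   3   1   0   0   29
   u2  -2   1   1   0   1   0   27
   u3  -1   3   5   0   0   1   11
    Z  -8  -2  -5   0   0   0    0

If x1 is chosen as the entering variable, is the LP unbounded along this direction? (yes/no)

yes

Every constraint-row entry in column x1 is ≤ 0, so increasing x1 is unbounded.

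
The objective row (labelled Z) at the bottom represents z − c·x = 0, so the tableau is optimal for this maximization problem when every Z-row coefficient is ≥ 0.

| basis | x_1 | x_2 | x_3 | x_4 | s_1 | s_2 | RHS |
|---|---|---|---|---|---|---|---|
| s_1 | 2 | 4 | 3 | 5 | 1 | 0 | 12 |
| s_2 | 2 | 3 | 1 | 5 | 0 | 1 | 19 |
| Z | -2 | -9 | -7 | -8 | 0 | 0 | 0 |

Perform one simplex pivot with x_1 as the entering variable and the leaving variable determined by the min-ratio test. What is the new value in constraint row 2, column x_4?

Ratio test on column x_1 — row 1: 12/2 = 6; row 2: 19/2 = 19/2. Minimum is 6 at row 1 (s_1 leaves); pivot element 2.
Divide row 1 by 2; eliminate column x_1 from the other rows.
Row 2 update in column x_4: 5 − 2·(5/2) = 0.

0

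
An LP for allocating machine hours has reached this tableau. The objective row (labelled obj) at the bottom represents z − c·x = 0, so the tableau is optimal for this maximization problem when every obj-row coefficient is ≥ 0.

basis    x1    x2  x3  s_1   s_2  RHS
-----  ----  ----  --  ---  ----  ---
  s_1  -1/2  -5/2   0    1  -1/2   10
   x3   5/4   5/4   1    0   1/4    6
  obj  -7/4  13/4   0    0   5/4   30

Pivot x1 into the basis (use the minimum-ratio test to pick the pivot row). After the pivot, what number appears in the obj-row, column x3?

7/5

Ratio test on column x1 — row 1: entry -1/2 ≤ 0; row 2: 6/(5/4) = 24/5. Minimum is 24/5 at row 2 (x3 leaves); pivot element 5/4.
Divide row 2 by 5/4; eliminate column x1 from the other rows.
obj-row update in column x3: 0 − (-7/4)·(4/5) = 7/5.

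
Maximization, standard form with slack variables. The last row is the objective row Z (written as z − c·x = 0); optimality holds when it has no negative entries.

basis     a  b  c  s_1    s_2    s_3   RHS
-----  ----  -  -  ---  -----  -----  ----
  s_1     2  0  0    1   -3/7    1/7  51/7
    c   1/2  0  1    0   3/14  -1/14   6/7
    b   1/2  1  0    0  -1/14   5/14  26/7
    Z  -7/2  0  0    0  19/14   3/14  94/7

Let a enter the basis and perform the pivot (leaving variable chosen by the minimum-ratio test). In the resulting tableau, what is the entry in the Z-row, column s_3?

-2/7

Ratio test on column a — row 1: (51/7)/2 = 51/14; row 2: (6/7)/(1/2) = 12/7; row 3: (26/7)/(1/2) = 52/7. Minimum is 12/7 at row 2 (c leaves); pivot element 1/2.
Divide row 2 by 1/2; eliminate column a from the other rows.
Z-row update in column s_3: 3/14 − (-7/2)·(-1/7) = -2/7.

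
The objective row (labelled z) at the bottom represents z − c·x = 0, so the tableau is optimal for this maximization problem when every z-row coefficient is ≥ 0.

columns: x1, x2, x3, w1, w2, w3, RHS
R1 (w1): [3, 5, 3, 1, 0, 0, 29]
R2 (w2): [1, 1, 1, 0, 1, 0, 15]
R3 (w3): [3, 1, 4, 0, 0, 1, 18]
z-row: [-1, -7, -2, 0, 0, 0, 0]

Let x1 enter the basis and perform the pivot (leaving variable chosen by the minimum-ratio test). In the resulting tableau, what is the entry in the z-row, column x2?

-20/3

Ratio test on column x1 — row 1: 29/3 = 29/3; row 2: 15/1 = 15; row 3: 18/3 = 6. Minimum is 6 at row 3 (w3 leaves); pivot element 3.
Divide row 3 by 3; eliminate column x1 from the other rows.
z-row update in column x2: -7 − (-1)·(1/3) = -20/3.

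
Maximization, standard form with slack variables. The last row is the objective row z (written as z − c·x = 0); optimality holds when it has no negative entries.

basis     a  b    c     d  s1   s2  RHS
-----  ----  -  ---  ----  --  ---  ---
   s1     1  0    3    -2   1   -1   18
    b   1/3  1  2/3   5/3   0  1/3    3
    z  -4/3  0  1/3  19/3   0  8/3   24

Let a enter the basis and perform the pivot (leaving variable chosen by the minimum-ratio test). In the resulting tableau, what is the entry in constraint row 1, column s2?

Ratio test on column a — row 1: 18/1 = 18; row 2: 3/(1/3) = 9. Minimum is 9 at row 2 (b leaves); pivot element 1/3.
Divide row 2 by 1/3; eliminate column a from the other rows.
Row 1 update in column s2: -1 − 1·1 = -2.

-2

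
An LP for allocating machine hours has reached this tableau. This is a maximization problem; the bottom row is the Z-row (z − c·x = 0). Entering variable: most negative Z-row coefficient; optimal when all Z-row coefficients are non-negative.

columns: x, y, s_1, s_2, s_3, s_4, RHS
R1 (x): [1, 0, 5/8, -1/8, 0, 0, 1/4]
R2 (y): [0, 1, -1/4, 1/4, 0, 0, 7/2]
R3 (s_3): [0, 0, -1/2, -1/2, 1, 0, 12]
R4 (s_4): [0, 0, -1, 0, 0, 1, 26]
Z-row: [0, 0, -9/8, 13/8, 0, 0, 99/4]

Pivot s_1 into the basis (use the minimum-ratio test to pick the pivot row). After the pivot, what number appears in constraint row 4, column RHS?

Ratio test on column s_1 — row 1: (1/4)/(5/8) = 2/5; row 2: entry -1/4 ≤ 0; row 3: entry -1/2 ≤ 0; row 4: entry -1 ≤ 0. Minimum is 2/5 at row 1 (x leaves); pivot element 5/8.
Divide row 1 by 5/8; eliminate column s_1 from the other rows.
Row 4 update in column RHS: 26 − (-1)·(2/5) = 132/5.

132/5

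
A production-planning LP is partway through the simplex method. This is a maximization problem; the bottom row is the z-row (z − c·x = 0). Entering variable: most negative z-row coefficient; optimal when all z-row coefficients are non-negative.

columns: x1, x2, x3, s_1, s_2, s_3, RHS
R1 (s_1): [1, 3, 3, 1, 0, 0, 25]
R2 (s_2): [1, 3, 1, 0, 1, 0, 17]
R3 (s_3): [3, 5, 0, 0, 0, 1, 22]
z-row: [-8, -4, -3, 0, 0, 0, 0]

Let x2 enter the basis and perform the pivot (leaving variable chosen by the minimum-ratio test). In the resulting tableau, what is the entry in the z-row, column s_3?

4/5

Ratio test on column x2 — row 1: 25/3 = 25/3; row 2: 17/3 = 17/3; row 3: 22/5 = 22/5. Minimum is 22/5 at row 3 (s_3 leaves); pivot element 5.
Divide row 3 by 5; eliminate column x2 from the other rows.
z-row update in column s_3: 0 − (-4)·(1/5) = 4/5.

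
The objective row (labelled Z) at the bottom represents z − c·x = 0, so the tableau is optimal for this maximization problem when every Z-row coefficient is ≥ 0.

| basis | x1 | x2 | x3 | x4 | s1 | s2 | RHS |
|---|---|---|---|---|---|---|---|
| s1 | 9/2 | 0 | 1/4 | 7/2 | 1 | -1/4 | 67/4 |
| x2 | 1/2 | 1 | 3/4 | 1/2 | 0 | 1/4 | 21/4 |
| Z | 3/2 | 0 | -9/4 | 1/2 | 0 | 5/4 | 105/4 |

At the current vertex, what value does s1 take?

s1 is basic (row 1); its value is the RHS of that row, 67/4.

67/4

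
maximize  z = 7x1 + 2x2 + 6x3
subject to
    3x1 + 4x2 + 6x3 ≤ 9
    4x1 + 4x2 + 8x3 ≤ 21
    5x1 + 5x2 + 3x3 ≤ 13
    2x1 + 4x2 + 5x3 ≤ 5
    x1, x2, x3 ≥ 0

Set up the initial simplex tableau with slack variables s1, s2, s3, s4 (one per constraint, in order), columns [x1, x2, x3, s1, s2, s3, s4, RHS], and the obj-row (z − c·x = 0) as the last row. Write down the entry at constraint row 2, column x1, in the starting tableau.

4

Constraint 2 has coefficient 4 on x1.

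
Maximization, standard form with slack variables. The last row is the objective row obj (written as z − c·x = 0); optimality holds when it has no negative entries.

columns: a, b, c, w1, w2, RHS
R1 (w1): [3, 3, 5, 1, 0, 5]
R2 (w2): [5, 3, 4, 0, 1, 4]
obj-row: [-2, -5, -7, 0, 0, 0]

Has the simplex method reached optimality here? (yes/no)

The obj-row has a negative entry -7 in column c, so it is not optimal.

no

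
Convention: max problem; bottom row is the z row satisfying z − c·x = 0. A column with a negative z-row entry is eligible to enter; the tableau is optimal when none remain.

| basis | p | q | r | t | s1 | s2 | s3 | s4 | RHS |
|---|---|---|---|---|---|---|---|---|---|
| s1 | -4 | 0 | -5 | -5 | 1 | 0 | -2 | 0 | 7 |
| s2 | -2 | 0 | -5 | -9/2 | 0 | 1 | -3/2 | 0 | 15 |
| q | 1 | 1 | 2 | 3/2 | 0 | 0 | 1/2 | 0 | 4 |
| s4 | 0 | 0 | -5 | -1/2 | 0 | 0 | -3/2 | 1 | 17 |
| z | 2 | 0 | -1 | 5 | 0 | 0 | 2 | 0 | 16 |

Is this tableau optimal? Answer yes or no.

The z-row has a negative entry -1 in column r, so it is not optimal.

no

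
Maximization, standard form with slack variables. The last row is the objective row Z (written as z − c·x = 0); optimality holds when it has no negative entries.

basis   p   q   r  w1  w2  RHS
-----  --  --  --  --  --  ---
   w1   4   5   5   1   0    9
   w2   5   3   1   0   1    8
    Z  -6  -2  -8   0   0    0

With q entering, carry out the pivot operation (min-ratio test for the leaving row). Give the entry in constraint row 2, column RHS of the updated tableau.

13/5

Ratio test on column q — row 1: 9/5 = 9/5; row 2: 8/3 = 8/3. Minimum is 9/5 at row 1 (w1 leaves); pivot element 5.
Divide row 1 by 5; eliminate column q from the other rows.
Row 2 update in column RHS: 8 − 3·(9/5) = 13/5.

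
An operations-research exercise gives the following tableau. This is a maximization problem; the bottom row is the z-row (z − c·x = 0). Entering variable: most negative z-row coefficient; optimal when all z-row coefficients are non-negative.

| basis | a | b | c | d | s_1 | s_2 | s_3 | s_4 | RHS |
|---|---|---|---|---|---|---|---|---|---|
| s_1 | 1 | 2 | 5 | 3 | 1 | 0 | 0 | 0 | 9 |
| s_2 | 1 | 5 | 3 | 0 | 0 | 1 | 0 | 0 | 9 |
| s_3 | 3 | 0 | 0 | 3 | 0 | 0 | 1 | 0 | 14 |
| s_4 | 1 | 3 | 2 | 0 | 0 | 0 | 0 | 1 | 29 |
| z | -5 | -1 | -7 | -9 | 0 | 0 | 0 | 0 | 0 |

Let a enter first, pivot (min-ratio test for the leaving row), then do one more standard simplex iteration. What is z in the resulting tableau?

147/5

Ratio test on column a — row 1: 9/1 = 9; row 2: 9/1 = 9; row 3: 14/3 = 14/3; row 4: 29/1 = 29. Minimum is 14/3 at row 3 (s_3 leaves); pivot element 3.
Pivot on row 3; the z-row RHS becomes 0 − (-5)·(14/3) = 70/3.
Next entering variable (most negative z-row entry -7): c.
Ratio test on column c — row 1: (13/3)/5 = 13/15; row 2: (13/3)/3 = 13/9; row 3: entry 0 ≤ 0; row 4: (73/3)/2 = 73/6. Minimum is 13/15 at row 1 (s_1 leaves); pivot element 5.
After the second pivot the z-row RHS is 70/3 − (-7)·(13/15) = 147/5.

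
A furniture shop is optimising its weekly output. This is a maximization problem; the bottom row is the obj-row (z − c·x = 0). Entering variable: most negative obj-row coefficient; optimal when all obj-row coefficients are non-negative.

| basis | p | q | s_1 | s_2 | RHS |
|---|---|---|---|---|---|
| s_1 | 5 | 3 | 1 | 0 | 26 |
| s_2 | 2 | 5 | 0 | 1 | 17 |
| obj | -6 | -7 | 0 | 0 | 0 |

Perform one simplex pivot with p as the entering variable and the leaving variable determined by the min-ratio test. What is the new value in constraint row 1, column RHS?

Ratio test on column p — row 1: 26/5 = 26/5; row 2: 17/2 = 17/2. Minimum is 26/5 at row 1 (s_1 leaves); pivot element 5.
Divide row 1 by 5; eliminate column p from the other rows.
In the new row 1, the RHS entry is the old entry divided by the pivot: 26/5 = 26/5.

26/5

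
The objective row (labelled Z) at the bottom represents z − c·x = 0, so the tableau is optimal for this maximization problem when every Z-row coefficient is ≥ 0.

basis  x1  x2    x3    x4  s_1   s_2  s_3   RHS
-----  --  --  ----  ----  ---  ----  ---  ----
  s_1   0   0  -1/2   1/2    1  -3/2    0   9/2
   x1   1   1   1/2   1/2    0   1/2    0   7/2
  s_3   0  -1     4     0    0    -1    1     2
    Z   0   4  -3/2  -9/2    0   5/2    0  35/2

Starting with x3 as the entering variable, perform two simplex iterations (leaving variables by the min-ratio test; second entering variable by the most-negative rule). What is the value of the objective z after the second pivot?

95/2

Ratio test on column x3 — row 1: entry -1/2 ≤ 0; row 2: (7/2)/(1/2) = 7; row 3: 2/4 = 1/2. Minimum is 1/2 at row 3 (s_3 leaves); pivot element 4.
Pivot on row 3; the Z-row RHS becomes 35/2 − (-3/2)·(1/2) = 73/4.
Next entering variable (most negative Z-row entry -9/2): x4.
Ratio test on column x4 — row 1: (19/4)/(1/2) = 19/2; row 2: (13/4)/(1/2) = 13/2; row 3: entry 0 ≤ 0. Minimum is 13/2 at row 2 (x1 leaves); pivot element 1/2.
After the second pivot the Z-row RHS is 73/4 − (-9/2)·(13/2) = 95/2.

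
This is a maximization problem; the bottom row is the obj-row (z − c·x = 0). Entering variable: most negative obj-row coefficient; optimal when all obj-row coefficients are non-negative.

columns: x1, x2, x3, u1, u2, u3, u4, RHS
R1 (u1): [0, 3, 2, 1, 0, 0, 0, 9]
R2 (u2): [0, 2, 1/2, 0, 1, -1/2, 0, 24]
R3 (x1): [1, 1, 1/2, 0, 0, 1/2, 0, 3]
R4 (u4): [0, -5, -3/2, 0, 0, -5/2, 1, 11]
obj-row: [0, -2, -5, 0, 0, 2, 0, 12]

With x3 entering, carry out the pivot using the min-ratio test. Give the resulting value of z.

69/2

Ratio test on column x3 — row 1: 9/2 = 9/2; row 2: 24/(1/2) = 48; row 3: 3/(1/2) = 6; row 4: entry -3/2 ≤ 0. Minimum is 9/2 at row 1 (u1 leaves); pivot element 2.
Pivot on row 1; the obj-row RHS becomes 12 − (-5)·(9/2) = 69/2.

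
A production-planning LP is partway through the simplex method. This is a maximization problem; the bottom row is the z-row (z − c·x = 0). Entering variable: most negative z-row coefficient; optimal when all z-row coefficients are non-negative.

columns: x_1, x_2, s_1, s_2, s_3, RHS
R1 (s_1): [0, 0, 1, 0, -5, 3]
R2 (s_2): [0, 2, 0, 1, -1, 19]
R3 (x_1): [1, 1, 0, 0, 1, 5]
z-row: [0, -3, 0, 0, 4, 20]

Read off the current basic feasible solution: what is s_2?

s_2 is basic (row 2); its value is the RHS of that row, 19.

19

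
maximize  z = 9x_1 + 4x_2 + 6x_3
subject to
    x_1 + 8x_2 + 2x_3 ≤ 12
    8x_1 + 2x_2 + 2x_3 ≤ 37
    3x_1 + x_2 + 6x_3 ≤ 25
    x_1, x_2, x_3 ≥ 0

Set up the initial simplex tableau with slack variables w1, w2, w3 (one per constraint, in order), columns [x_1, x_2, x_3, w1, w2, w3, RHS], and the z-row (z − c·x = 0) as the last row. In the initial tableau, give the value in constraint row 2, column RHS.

The RHS of constraint 2 is b_2 = 37.

37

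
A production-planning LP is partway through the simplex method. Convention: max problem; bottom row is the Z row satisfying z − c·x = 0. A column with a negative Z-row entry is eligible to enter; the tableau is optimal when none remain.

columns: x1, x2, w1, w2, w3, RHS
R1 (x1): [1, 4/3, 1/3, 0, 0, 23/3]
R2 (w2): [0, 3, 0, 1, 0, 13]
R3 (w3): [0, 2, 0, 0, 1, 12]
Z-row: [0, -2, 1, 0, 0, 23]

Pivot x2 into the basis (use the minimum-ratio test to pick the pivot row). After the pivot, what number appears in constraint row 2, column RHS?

13/3

Ratio test on column x2 — row 1: (23/3)/(4/3) = 23/4; row 2: 13/3 = 13/3; row 3: 12/2 = 6. Minimum is 13/3 at row 2 (w2 leaves); pivot element 3.
Divide row 2 by 3; eliminate column x2 from the other rows.
In the new row 2, the RHS entry is the old entry divided by the pivot: 13/3 = 13/3.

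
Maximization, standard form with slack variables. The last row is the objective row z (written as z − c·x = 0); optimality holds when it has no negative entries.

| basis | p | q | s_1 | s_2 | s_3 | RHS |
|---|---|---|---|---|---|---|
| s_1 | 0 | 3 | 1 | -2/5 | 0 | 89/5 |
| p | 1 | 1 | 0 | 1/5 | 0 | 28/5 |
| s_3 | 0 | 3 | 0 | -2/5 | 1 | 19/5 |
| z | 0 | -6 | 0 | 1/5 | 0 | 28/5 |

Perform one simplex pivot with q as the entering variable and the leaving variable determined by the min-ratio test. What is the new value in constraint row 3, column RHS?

19/15

Ratio test on column q — row 1: (89/5)/3 = 89/15; row 2: (28/5)/1 = 28/5; row 3: (19/5)/3 = 19/15. Minimum is 19/15 at row 3 (s_3 leaves); pivot element 3.
Divide row 3 by 3; eliminate column q from the other rows.
In the new row 3, the RHS entry is the old entry divided by the pivot: (19/5)/3 = 19/15.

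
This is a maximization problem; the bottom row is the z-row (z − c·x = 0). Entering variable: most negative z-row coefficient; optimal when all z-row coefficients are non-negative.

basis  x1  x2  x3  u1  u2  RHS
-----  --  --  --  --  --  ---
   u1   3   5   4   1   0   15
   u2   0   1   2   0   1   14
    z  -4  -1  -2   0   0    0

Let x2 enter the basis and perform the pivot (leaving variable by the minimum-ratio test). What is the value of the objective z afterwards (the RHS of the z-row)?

3

Ratio test on column x2 — row 1: 15/5 = 3; row 2: 14/1 = 14. Minimum is 3 at row 1 (u1 leaves); pivot element 5.
Pivot on row 1; the z-row RHS becomes 0 − (-1)·3 = 3.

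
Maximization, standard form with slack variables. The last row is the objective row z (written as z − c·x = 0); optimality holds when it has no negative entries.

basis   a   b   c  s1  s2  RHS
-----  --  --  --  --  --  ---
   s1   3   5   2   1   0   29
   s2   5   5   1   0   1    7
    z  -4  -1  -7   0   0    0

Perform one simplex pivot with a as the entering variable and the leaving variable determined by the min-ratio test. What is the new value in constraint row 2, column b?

Ratio test on column a — row 1: 29/3 = 29/3; row 2: 7/5 = 7/5. Minimum is 7/5 at row 2 (s2 leaves); pivot element 5.
Divide row 2 by 5; eliminate column a from the other rows.
In the new row 2, the b entry is the old entry divided by the pivot: 5/5 = 1.

1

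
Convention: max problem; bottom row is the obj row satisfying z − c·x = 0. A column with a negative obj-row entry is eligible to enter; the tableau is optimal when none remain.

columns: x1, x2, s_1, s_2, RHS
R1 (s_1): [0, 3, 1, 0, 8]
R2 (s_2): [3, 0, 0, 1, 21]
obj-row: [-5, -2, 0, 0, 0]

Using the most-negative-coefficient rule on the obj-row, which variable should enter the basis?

x1

Negative obj-row entries: x1: -5, x2: -2.
The most negative is -5 in column x1, so x1 enters.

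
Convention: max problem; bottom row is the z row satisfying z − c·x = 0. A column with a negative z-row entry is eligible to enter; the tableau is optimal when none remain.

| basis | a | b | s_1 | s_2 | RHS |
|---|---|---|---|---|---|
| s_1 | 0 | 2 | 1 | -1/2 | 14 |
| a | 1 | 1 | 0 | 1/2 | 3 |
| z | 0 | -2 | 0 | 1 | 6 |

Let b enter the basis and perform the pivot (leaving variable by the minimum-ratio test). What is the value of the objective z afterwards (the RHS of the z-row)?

12

Ratio test on column b — row 1: 14/2 = 7; row 2: 3/1 = 3. Minimum is 3 at row 2 (a leaves); pivot element 1.
Pivot on row 2; the z-row RHS becomes 6 − (-2)·3 = 12.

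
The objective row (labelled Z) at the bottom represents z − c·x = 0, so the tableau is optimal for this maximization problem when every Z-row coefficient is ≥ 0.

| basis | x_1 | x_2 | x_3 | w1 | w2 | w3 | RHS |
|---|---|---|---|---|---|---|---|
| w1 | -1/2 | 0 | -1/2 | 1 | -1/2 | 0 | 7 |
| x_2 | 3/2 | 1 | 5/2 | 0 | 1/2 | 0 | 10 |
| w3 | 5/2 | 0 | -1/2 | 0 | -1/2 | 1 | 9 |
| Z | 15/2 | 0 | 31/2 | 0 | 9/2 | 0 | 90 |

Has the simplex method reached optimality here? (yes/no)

Every Z-row coefficient is ≥ 0, so the tableau is optimal.

yes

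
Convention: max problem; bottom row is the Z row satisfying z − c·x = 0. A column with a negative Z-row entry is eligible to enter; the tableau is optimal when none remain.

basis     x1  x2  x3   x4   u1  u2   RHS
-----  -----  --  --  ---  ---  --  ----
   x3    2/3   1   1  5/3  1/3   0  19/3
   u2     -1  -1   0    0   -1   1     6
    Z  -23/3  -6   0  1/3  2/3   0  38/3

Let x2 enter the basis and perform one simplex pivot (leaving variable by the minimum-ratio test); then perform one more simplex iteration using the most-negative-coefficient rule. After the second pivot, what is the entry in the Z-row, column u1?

Ratio test on column x2 — row 1: (19/3)/1 = 19/3; row 2: entry -1 ≤ 0. Minimum is 19/3 at row 1 (x3 leaves); pivot element 1.
Divide row 1 by 1; eliminate column x2 from the other rows.
Second iteration: most negative Z-row entry is -11/3 in column x1, so x1 enters.
Ratio test on column x1 — row 1: (19/3)/(2/3) = 19/2; row 2: entry -1/3 ≤ 0. Minimum is 19/2 at row 1 (x2 leaves); pivot element 2/3.
Divide row 1 by 2/3; eliminate column x1 from the other rows.
After both pivots, the entry at the Z-row, column u1 is 9/2.

9/2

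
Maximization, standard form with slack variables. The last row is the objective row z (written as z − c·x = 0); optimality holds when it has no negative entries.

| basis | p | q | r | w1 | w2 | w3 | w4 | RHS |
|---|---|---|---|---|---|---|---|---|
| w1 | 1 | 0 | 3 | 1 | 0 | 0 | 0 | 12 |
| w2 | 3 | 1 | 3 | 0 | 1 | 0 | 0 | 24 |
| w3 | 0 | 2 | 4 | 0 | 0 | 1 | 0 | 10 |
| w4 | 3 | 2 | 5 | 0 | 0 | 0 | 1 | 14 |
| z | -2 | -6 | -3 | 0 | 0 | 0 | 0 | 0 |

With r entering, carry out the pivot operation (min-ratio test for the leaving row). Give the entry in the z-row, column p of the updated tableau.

Ratio test on column r — row 1: 12/3 = 4; row 2: 24/3 = 8; row 3: 10/4 = 5/2; row 4: 14/5 = 14/5. Minimum is 5/2 at row 3 (w3 leaves); pivot element 4.
Divide row 3 by 4; eliminate column r from the other rows.
z-row update in column p: -2 − (-3)·0 = -2.

-2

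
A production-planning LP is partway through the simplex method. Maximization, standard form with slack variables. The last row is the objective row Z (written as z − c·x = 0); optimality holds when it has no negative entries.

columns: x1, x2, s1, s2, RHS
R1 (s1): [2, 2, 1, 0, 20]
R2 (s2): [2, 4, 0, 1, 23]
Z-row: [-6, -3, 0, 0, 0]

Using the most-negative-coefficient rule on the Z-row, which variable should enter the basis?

x1

Negative Z-row entries: x1: -6, x2: -3.
The most negative is -6 in column x1, so x1 enters.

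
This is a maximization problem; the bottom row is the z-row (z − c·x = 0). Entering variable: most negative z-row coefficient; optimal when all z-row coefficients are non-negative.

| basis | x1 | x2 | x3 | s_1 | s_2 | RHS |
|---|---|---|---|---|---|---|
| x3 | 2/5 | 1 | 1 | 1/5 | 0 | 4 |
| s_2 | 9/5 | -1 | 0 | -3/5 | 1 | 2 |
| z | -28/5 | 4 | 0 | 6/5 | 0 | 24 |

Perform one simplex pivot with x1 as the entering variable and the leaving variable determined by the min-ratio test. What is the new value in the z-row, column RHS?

272/9

Ratio test on column x1 — row 1: 4/(2/5) = 10; row 2: 2/(9/5) = 10/9. Minimum is 10/9 at row 2 (s_2 leaves); pivot element 9/5.
Divide row 2 by 9/5; eliminate column x1 from the other rows.
z-row update in column RHS: 24 − (-28/5)·(10/9) = 272/9.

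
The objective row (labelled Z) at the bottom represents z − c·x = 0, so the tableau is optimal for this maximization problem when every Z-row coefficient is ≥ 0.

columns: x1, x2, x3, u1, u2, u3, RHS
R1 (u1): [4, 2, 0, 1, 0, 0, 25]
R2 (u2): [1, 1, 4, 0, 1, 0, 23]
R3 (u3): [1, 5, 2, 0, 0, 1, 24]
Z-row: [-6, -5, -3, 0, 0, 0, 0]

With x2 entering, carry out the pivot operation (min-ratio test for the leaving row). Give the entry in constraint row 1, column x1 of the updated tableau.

Ratio test on column x2 — row 1: 25/2 = 25/2; row 2: 23/1 = 23; row 3: 24/5 = 24/5. Minimum is 24/5 at row 3 (u3 leaves); pivot element 5.
Divide row 3 by 5; eliminate column x2 from the other rows.
Row 1 update in column x1: 4 − 2·(1/5) = 18/5.

18/5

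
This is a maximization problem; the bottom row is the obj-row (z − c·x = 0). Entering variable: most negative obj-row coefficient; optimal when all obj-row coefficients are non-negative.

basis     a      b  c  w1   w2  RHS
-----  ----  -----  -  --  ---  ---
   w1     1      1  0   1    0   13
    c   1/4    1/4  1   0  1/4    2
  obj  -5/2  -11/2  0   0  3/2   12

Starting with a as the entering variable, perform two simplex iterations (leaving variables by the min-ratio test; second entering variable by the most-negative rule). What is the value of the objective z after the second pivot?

56

Ratio test on column a — row 1: 13/1 = 13; row 2: 2/(1/4) = 8. Minimum is 8 at row 2 (c leaves); pivot element 1/4.
Pivot on row 2; the obj-row RHS becomes 12 − (-5/2)·8 = 32.
Next entering variable (most negative obj-row entry -3): b.
Ratio test on column b — row 1: entry 0 ≤ 0; row 2: 8/1 = 8. Minimum is 8 at row 2 (a leaves); pivot element 1.
After the second pivot the obj-row RHS is 32 − (-3)·8 = 56.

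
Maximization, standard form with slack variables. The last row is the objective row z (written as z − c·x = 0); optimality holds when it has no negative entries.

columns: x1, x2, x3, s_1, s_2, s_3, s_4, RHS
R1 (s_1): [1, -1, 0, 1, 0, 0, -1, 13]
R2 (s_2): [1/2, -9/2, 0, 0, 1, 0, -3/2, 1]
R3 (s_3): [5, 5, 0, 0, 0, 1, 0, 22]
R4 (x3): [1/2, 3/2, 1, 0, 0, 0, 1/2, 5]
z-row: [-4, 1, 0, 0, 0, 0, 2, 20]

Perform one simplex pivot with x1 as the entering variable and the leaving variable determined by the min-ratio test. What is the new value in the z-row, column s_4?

Ratio test on column x1 — row 1: 13/1 = 13; row 2: 1/(1/2) = 2; row 3: 22/5 = 22/5; row 4: 5/(1/2) = 10. Minimum is 2 at row 2 (s_2 leaves); pivot element 1/2.
Divide row 2 by 1/2; eliminate column x1 from the other rows.
z-row update in column s_4: 2 − (-4)·(-3) = -10.

-10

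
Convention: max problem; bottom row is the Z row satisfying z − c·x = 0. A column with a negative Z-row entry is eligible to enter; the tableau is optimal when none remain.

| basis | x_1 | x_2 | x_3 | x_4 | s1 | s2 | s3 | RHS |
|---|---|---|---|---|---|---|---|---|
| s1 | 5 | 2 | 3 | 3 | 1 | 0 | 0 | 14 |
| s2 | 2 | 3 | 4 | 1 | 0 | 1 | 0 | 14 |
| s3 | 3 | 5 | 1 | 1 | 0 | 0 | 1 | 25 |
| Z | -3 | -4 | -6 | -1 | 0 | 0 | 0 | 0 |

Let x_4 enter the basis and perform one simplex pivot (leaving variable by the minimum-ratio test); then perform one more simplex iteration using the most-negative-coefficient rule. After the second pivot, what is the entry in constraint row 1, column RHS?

14/9

Ratio test on column x_4 — row 1: 14/3 = 14/3; row 2: 14/1 = 14; row 3: 25/1 = 25. Minimum is 14/3 at row 1 (s1 leaves); pivot element 3.
Divide row 1 by 3; eliminate column x_4 from the other rows.
Second iteration: most negative Z-row entry is -5 in column x_3, so x_3 enters.
Ratio test on column x_3 — row 1: (14/3)/1 = 14/3; row 2: (28/3)/3 = 28/9; row 3: entry 0 ≤ 0. Minimum is 28/9 at row 2 (s2 leaves); pivot element 3.
Divide row 2 by 3; eliminate column x_3 from the other rows.
After both pivots, the entry at constraint row 1, column RHS is 14/9.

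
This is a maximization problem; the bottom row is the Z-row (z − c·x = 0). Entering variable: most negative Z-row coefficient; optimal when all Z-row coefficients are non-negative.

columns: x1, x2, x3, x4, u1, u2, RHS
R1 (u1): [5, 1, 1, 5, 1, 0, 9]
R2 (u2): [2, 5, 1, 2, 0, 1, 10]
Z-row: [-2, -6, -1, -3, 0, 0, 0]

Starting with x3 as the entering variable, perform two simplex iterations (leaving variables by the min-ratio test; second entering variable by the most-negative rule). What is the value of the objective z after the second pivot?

41/4

Ratio test on column x3 — row 1: 9/1 = 9; row 2: 10/1 = 10. Minimum is 9 at row 1 (u1 leaves); pivot element 1.
Pivot on row 1; the Z-row RHS becomes 0 − (-1)·9 = 9.
Next entering variable (most negative Z-row entry -5): x2.
Ratio test on column x2 — row 1: 9/1 = 9; row 2: 1/4 = 1/4. Minimum is 1/4 at row 2 (u2 leaves); pivot element 4.
After the second pivot the Z-row RHS is 9 − (-5)·(1/4) = 41/4.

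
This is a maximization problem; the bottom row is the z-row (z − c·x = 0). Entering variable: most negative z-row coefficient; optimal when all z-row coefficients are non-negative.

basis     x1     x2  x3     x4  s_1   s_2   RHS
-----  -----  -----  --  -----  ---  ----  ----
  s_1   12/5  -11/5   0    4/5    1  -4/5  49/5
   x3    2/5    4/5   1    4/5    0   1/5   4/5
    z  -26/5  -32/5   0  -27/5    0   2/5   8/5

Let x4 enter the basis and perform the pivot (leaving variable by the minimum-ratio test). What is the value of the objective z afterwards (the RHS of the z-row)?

Ratio test on column x4 — row 1: (49/5)/(4/5) = 49/4; row 2: (4/5)/(4/5) = 1. Minimum is 1 at row 2 (x3 leaves); pivot element 4/5.
Pivot on row 2; the z-row RHS becomes 8/5 − (-27/5)·1 = 7.

7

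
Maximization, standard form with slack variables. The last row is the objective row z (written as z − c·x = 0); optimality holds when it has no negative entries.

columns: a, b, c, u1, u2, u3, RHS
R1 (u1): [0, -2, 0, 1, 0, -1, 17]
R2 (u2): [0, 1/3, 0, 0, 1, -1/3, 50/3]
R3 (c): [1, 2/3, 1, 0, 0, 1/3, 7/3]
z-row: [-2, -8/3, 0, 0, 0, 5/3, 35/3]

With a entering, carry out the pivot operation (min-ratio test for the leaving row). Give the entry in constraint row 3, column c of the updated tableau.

Ratio test on column a — row 1: entry 0 ≤ 0; row 2: entry 0 ≤ 0; row 3: (7/3)/1 = 7/3. Minimum is 7/3 at row 3 (c leaves); pivot element 1.
Divide row 3 by 1; eliminate column a from the other rows.
In the new row 3, the c entry is the old entry divided by the pivot: 1/1 = 1.

1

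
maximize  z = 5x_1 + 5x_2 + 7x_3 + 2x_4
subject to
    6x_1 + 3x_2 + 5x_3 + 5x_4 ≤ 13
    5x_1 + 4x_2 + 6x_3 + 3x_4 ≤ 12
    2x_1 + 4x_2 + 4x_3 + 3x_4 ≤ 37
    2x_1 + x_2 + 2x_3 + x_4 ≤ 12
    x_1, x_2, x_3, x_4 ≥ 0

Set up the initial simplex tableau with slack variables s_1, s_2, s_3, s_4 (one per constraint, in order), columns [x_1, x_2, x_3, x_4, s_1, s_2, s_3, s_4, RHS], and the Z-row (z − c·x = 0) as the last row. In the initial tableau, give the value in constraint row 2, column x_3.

6

Constraint 2 has coefficient 6 on x_3.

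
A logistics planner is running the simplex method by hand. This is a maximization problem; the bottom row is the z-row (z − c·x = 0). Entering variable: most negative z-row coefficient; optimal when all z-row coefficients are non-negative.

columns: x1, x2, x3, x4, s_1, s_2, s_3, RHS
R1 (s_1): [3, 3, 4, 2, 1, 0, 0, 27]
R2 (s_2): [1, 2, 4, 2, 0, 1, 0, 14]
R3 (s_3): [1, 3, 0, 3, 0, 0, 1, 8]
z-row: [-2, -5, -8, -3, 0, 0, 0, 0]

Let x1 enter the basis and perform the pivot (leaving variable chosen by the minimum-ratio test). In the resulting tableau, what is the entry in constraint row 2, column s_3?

-1

Ratio test on column x1 — row 1: 27/3 = 9; row 2: 14/1 = 14; row 3: 8/1 = 8. Minimum is 8 at row 3 (s_3 leaves); pivot element 1.
Divide row 3 by 1; eliminate column x1 from the other rows.
Row 2 update in column s_3: 0 − 1·1 = -1.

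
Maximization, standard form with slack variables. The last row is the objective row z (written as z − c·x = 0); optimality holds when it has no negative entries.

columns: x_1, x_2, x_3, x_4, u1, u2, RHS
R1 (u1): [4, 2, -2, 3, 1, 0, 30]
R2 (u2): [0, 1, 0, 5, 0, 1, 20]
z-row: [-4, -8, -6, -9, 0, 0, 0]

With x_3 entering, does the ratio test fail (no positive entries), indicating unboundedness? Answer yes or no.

yes

Every constraint-row entry in column x_3 is ≤ 0, so increasing x_3 is unbounded.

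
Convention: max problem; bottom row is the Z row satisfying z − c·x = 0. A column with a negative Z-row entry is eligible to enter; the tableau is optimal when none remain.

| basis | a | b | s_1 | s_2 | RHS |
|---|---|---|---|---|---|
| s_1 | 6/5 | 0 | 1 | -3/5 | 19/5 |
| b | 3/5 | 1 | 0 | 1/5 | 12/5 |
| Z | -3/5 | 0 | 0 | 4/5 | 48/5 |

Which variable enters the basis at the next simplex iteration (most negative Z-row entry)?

Negative Z-row entries: a: -3/5.
The most negative is -3/5 in column a, so a enters.

a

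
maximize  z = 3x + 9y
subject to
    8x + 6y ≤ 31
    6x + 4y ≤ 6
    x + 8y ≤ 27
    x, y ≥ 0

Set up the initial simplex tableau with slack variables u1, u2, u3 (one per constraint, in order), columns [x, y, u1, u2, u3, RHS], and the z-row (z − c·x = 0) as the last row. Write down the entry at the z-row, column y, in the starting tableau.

-9

The z-row carries the negated objective coefficients: the y entry is -9.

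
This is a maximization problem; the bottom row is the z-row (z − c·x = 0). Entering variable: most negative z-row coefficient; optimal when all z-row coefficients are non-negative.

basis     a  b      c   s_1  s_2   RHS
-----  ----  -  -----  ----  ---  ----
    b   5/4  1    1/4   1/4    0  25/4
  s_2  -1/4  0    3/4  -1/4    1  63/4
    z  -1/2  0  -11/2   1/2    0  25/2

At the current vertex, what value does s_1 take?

s_1 is not in the basis, so in the current basic feasible solution s_1 = 0.

0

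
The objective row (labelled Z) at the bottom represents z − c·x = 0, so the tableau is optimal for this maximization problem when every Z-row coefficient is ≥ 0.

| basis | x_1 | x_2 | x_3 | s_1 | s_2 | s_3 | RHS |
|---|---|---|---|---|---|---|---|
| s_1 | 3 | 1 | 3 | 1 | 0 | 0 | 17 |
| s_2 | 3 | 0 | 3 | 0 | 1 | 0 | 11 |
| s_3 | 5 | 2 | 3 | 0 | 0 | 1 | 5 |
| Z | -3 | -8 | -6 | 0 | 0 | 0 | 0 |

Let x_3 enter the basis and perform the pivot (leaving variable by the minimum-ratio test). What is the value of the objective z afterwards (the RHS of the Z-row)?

Ratio test on column x_3 — row 1: 17/3 = 17/3; row 2: 11/3 = 11/3; row 3: 5/3 = 5/3. Minimum is 5/3 at row 3 (s_3 leaves); pivot element 3.
Pivot on row 3; the Z-row RHS becomes 0 − (-6)·(5/3) = 10.

10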